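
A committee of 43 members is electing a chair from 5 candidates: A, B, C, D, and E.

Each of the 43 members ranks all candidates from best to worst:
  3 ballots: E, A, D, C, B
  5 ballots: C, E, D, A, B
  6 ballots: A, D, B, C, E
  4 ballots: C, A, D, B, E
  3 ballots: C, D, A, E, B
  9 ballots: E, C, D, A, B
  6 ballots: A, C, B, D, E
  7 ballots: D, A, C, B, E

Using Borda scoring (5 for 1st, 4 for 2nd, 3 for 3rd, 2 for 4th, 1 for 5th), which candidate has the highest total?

A: 3×4 + 5×2 + 6×5 + 4×4 + 3×3 + 9×2 + 6×5 + 7×4 = 153
B: 3×1 + 5×1 + 6×3 + 4×2 + 3×1 + 9×1 + 6×3 + 7×2 = 78
C: 3×2 + 5×5 + 6×2 + 4×5 + 3×5 + 9×4 + 6×4 + 7×3 = 159
D: 3×3 + 5×3 + 6×4 + 4×3 + 3×4 + 9×3 + 6×2 + 7×5 = 146
E: 3×5 + 5×4 + 6×1 + 4×1 + 3×2 + 9×5 + 6×1 + 7×1 = 109

C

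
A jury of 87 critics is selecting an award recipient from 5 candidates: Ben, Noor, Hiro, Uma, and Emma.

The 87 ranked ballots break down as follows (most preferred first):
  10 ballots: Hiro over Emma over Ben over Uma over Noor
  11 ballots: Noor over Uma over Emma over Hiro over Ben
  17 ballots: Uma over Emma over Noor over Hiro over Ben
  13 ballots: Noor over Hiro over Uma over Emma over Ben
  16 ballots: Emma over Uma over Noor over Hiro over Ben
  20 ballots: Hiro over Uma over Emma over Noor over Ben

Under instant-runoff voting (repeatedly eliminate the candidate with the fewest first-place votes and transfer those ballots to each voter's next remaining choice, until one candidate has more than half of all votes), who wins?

Uma

Round 1: Ben 0, Noor 24, Hiro 30, Uma 17, Emma 16. Ben eliminated.
Round 2: Noor 24, Hiro 30, Uma 17, Emma 16. Emma eliminated.
Round 3: Noor 24, Hiro 30, Uma 33. Noor eliminated.
Round 4: Hiro 43, Uma 44. Uma has a majority (≥44).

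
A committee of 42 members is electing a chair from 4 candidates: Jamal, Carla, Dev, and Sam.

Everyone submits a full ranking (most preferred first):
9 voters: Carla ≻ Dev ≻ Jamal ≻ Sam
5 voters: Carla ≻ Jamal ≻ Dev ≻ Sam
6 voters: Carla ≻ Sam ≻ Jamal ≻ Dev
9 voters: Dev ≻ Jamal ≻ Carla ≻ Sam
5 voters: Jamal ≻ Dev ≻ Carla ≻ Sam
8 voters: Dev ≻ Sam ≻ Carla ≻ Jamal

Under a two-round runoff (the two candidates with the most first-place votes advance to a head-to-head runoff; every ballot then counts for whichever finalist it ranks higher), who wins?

Dev

Round 1 first-place votes: Jamal 5, Carla 20, Dev 17, Sam 0. Carla and Dev advance.
Runoff: Carla is ranked above Dev on 20 ballots, Dev above Carla on 22.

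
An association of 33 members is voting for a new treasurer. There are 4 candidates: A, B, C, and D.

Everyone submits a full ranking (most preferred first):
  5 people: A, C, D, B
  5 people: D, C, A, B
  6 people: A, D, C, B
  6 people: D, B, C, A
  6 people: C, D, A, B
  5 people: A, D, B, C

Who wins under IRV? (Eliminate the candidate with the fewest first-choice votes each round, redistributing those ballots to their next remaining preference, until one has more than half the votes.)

D

Round 1: A 16, B 0, C 6, D 11. B eliminated.
Round 2: A 16, C 6, D 11. C eliminated.
Round 3: A 16, D 17. D has a majority (≥17).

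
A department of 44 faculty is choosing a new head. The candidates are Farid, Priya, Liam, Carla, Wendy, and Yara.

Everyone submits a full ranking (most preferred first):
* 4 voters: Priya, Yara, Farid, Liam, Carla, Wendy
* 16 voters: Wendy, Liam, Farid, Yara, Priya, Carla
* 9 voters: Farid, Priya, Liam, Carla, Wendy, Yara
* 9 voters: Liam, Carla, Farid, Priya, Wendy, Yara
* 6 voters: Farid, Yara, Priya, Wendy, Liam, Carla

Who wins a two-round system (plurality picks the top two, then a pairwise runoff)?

Round 1 first-place votes: Farid 15, Priya 4, Liam 9, Carla 0, Wendy 16, Yara 0. Wendy and Farid advance.
Runoff: Wendy is ranked above Farid on 16 ballots, Farid above Wendy on 28.

Farid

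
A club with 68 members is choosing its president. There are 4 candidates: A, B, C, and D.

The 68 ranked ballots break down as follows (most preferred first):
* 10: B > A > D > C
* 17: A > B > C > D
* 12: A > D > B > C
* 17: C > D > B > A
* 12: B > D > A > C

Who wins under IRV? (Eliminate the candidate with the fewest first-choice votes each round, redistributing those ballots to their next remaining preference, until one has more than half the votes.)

B

Round 1: A 29, B 22, C 17, D 0. D eliminated.
Round 2: A 29, B 22, C 17. C eliminated.
Round 3: A 29, B 39. B has a majority (≥35).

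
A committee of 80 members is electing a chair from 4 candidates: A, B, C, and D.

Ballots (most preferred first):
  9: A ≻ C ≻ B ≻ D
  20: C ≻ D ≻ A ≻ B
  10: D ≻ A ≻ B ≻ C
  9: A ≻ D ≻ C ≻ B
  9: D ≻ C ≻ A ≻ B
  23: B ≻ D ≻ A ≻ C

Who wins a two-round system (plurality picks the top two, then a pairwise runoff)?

Round 1 first-place votes: A 18, B 23, C 20, D 19. B and C advance.
Runoff: B is ranked above C on 33 ballots, C above B on 47.

C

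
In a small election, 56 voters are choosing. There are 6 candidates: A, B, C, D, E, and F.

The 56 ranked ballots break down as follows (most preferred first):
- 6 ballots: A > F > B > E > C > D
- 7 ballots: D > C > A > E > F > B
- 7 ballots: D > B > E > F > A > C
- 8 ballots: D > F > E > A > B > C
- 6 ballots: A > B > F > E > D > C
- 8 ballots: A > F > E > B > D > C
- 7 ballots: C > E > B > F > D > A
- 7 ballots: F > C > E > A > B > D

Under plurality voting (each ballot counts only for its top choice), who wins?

D

First-place votes: A 20, B 0, C 7, D 22, E 0, F 7.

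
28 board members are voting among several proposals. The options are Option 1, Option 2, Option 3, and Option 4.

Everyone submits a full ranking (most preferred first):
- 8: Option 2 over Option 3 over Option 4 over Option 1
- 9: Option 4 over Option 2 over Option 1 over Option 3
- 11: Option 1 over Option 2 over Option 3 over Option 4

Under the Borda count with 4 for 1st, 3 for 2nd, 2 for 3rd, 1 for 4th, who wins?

Option 1: 8×1 + 9×2 + 11×4 = 70
Option 2: 8×4 + 9×3 + 11×3 = 92
Option 3: 8×3 + 9×1 + 11×2 = 55
Option 4: 8×2 + 9×4 + 11×1 = 63

Option 2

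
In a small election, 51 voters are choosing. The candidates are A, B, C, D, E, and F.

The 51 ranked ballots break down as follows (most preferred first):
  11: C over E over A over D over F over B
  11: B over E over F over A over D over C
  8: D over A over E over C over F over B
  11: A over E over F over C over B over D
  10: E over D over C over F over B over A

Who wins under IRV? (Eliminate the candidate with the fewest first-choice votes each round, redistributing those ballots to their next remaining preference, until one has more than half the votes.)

Round 1: A 11, B 11, C 11, D 8, E 10, F 0. F eliminated.
Round 2: A 11, B 11, C 11, D 8, E 10. D eliminated.
Round 3: A 19, B 11, C 11, E 10. E eliminated.
Round 4: A 19, B 11, C 21. B eliminated.
Round 5: A 30, C 21. A has a majority (≥26).

A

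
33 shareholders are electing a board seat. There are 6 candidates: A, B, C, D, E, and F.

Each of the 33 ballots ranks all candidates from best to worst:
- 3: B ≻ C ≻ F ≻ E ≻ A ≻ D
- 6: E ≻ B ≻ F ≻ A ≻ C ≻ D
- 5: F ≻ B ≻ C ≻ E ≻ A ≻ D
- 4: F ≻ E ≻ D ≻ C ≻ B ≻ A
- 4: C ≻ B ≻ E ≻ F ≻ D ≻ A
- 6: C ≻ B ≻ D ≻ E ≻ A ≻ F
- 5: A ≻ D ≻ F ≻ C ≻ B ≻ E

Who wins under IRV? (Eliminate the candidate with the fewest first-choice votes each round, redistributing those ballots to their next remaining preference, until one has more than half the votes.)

Round 1: A 5, B 3, C 10, D 0, E 6, F 9. D eliminated.
Round 2: A 5, B 3, C 10, E 6, F 9. B eliminated.
Round 3: A 5, C 13, E 6, F 9. A eliminated.
Round 4: C 13, E 6, F 14. E eliminated.
Round 5: C 13, F 20. F has a majority (≥17).

F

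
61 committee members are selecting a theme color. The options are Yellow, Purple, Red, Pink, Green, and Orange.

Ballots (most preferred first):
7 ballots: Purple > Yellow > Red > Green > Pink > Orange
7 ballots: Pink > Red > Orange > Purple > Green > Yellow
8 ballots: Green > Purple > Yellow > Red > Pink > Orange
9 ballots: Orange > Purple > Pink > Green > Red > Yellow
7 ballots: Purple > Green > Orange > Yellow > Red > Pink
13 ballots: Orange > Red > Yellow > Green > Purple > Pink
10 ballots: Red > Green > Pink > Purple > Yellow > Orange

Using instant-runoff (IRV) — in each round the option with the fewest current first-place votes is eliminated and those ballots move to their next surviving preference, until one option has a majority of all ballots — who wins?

Purple

Round 1: Yellow 0, Purple 14, Red 10, Pink 7, Green 8, Orange 22. Yellow eliminated.
Round 2: Purple 14, Red 10, Pink 7, Green 8, Orange 22. Pink eliminated.
Round 3: Purple 14, Red 17, Green 8, Orange 22. Green eliminated.
Round 4: Purple 22, Red 17, Orange 22. Red eliminated.
Round 5: Purple 32, Orange 29. Purple has a majority (≥31).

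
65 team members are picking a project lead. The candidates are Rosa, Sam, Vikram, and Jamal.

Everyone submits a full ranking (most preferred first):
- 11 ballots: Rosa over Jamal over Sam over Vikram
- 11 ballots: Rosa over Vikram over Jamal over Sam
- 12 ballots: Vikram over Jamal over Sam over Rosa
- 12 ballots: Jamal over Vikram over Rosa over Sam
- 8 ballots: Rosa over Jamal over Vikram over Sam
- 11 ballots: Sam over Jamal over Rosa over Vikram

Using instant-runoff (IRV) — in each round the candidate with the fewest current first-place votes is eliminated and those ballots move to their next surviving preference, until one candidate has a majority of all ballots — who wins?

Jamal

Round 1: Rosa 30, Sam 11, Vikram 12, Jamal 12. Sam eliminated.
Round 2: Rosa 30, Vikram 12, Jamal 23. Vikram eliminated.
Round 3: Rosa 30, Jamal 35. Jamal has a majority (≥33).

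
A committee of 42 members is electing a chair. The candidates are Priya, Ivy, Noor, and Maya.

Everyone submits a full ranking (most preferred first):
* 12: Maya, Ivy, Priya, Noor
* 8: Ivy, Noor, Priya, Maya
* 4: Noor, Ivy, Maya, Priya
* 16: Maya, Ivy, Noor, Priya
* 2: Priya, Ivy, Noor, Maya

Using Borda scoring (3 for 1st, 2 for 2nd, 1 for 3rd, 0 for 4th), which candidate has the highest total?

Ivy

Priya: 12×1 + 8×1 + 4×0 + 16×0 + 2×3 = 26
Ivy: 12×2 + 8×3 + 4×2 + 16×2 + 2×2 = 92
Noor: 12×0 + 8×2 + 4×3 + 16×1 + 2×1 = 46
Maya: 12×3 + 8×0 + 4×1 + 16×3 + 2×0 = 88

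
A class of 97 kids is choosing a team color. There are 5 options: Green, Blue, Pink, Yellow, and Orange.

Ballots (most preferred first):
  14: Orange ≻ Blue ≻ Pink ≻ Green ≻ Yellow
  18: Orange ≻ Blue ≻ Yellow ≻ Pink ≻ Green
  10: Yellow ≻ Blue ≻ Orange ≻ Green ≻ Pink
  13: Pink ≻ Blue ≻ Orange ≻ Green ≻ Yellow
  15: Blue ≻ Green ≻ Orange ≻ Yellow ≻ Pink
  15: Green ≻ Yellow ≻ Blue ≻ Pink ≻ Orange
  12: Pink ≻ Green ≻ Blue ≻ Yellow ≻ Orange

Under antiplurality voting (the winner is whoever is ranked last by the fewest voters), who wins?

Blue

Last-place votes: Green 18, Blue 0, Pink 25, Yellow 27, Orange 27.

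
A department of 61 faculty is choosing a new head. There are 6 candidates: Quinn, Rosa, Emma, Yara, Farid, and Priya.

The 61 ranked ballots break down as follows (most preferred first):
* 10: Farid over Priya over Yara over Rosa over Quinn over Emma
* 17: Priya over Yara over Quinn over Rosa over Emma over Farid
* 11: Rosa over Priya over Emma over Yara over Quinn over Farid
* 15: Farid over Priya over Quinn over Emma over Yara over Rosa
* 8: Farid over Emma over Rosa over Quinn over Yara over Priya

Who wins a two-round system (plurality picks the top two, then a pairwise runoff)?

Round 1 first-place votes: Quinn 0, Rosa 11, Emma 0, Yara 0, Farid 33, Priya 17. Farid and Priya advance.
Runoff: Farid is ranked above Priya on 33 ballots, Priya above Farid on 28.

Farid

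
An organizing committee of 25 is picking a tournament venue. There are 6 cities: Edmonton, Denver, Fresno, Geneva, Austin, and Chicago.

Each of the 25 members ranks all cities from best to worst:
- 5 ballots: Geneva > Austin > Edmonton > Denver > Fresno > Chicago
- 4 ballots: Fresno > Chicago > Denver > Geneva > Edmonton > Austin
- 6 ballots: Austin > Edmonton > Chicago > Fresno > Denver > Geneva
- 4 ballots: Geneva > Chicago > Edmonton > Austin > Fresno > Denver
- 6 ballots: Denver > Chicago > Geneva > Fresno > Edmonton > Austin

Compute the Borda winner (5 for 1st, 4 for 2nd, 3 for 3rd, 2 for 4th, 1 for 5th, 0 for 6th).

Edmonton: 5×3 + 4×1 + 6×4 + 4×3 + 6×1 = 61
Denver: 5×2 + 4×3 + 6×1 + 4×0 + 6×5 = 58
Fresno: 5×1 + 4×5 + 6×2 + 4×1 + 6×2 = 53
Geneva: 5×5 + 4×2 + 6×0 + 4×5 + 6×3 = 71
Austin: 5×4 + 4×0 + 6×5 + 4×2 + 6×0 = 58
Chicago: 5×0 + 4×4 + 6×3 + 4×4 + 6×4 = 74

Chicago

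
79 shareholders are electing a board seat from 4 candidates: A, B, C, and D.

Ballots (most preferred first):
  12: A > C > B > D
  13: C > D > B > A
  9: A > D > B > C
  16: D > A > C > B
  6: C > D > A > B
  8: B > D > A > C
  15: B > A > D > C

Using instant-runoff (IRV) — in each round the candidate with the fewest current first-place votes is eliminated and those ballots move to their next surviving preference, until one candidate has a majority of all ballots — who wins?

Round 1: A 21, B 23, C 19, D 16. D eliminated.
Round 2: A 37, B 23, C 19. C eliminated.
Round 3: A 43, B 36. A has a majority (≥40).

A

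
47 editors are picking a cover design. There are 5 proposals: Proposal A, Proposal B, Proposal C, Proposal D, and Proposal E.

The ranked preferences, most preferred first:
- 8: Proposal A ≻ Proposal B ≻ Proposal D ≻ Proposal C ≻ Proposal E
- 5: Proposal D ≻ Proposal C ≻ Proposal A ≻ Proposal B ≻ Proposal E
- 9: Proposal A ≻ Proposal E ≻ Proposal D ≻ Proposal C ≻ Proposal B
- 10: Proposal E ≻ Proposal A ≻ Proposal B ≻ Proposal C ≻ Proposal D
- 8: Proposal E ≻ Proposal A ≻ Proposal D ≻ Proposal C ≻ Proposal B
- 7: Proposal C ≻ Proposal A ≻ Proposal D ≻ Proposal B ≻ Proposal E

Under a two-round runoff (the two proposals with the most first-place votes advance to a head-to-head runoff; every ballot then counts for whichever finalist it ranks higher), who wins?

Proposal A

Round 1 first-place votes: Proposal A 17, Proposal B 0, Proposal C 7, Proposal D 5, Proposal E 18. Proposal E and Proposal A advance.
Runoff: Proposal E is ranked above Proposal A on 18 ballots, Proposal A above Proposal E on 29.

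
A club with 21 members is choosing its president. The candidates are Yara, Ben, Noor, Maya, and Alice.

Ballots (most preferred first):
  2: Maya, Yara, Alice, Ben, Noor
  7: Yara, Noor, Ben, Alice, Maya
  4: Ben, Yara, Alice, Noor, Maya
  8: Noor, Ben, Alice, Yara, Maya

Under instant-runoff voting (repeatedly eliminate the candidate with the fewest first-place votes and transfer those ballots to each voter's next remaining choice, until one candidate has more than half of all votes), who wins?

Yara

Round 1: Yara 7, Ben 4, Noor 8, Maya 2, Alice 0. Alice eliminated.
Round 2: Yara 7, Ben 4, Noor 8, Maya 2. Maya eliminated.
Round 3: Yara 9, Ben 4, Noor 8. Ben eliminated.
Round 4: Yara 13, Noor 8. Yara has a majority (≥11).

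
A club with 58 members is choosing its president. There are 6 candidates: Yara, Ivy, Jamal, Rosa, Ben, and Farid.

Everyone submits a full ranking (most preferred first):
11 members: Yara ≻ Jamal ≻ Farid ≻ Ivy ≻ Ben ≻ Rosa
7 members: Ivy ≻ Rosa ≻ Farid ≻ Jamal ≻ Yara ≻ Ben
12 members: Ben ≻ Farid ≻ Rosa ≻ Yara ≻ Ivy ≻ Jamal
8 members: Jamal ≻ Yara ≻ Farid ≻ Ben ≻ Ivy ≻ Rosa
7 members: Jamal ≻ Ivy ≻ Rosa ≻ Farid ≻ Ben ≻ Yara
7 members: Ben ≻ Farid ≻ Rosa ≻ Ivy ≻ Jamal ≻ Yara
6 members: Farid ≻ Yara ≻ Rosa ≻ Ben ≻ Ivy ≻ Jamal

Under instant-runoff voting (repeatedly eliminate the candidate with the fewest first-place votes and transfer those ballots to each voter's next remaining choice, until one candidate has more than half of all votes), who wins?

Round 1: Yara 11, Ivy 7, Jamal 15, Rosa 0, Ben 19, Farid 6. Rosa eliminated.
Round 2: Yara 11, Ivy 7, Jamal 15, Ben 19, Farid 6. Farid eliminated.
Round 3: Yara 17, Ivy 7, Jamal 15, Ben 19. Ivy eliminated.
Round 4: Yara 17, Jamal 22, Ben 19. Yara eliminated.
Round 5: Jamal 33, Ben 25. Jamal has a majority (≥30).

Jamal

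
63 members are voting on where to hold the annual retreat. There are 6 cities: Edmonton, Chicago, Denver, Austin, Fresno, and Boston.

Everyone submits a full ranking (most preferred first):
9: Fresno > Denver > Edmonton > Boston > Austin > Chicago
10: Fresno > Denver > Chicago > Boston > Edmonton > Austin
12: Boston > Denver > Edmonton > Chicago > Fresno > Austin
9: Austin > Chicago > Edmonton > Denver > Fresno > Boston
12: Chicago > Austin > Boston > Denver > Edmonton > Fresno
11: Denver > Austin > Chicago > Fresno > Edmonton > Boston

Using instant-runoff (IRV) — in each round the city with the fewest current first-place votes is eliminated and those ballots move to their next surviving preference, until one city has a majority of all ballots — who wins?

Round 1: Edmonton 0, Chicago 12, Denver 11, Austin 9, Fresno 19, Boston 12. Edmonton eliminated.
Round 2: Chicago 12, Denver 11, Austin 9, Fresno 19, Boston 12. Austin eliminated.
Round 3: Chicago 21, Denver 11, Fresno 19, Boston 12. Denver eliminated.
Round 4: Chicago 32, Fresno 19, Boston 12. Chicago has a majority (≥32).

Chicago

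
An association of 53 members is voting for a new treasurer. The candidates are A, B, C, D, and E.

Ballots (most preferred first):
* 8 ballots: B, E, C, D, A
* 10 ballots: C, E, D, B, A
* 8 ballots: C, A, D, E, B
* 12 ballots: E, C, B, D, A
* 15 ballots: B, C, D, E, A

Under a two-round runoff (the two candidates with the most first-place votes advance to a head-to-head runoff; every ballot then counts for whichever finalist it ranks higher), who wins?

Round 1 first-place votes: A 0, B 23, C 18, D 0, E 12. B and C advance.
Runoff: B is ranked above C on 23 ballots, C above B on 30.

C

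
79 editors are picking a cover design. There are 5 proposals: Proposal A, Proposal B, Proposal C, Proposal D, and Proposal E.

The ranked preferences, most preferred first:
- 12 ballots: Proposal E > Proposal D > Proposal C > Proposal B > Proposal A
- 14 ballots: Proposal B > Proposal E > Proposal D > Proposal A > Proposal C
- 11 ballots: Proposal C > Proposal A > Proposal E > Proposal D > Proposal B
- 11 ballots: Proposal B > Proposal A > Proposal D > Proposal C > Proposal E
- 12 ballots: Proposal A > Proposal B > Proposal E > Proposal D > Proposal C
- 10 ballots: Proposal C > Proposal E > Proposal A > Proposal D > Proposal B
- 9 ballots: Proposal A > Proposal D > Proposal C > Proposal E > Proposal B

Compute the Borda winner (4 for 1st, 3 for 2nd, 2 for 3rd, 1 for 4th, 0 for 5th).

Proposal A

Proposal A: 12×0 + 14×1 + 11×3 + 11×3 + 12×4 + 10×2 + 9×4 = 184
Proposal B: 12×1 + 14×4 + 11×0 + 11×4 + 12×3 + 10×0 + 9×0 = 148
Proposal C: 12×2 + 14×0 + 11×4 + 11×1 + 12×0 + 10×4 + 9×2 = 137
Proposal D: 12×3 + 14×2 + 11×1 + 11×2 + 12×1 + 10×1 + 9×3 = 146
Proposal E: 12×4 + 14×3 + 11×2 + 11×0 + 12×2 + 10×3 + 9×1 = 175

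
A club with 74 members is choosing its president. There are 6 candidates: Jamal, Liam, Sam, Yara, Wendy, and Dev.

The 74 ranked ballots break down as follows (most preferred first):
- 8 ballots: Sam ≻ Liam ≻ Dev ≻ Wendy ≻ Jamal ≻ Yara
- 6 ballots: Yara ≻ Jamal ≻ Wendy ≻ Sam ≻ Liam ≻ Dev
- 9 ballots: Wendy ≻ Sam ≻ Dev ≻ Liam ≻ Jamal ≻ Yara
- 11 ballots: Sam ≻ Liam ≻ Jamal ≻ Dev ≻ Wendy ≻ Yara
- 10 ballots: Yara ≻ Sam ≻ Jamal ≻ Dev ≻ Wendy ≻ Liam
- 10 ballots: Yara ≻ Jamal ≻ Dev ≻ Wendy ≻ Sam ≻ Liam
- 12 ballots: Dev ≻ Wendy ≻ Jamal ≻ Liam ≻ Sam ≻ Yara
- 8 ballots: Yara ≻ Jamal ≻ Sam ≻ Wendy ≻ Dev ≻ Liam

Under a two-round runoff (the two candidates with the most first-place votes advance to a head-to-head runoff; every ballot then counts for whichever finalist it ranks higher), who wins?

Sam

Round 1 first-place votes: Jamal 0, Liam 0, Sam 19, Yara 34, Wendy 9, Dev 12. Yara and Sam advance.
Runoff: Yara is ranked above Sam on 34 ballots, Sam above Yara on 40.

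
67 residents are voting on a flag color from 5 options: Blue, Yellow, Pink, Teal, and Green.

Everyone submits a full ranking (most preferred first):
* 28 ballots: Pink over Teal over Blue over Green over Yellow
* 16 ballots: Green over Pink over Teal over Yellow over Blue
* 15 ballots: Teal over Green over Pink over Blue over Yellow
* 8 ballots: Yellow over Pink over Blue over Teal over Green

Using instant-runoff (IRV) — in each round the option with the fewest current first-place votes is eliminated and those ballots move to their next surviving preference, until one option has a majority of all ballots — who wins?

Pink

Round 1: Blue 0, Yellow 8, Pink 28, Teal 15, Green 16. Blue eliminated.
Round 2: Yellow 8, Pink 28, Teal 15, Green 16. Yellow eliminated.
Round 3: Pink 36, Teal 15, Green 16. Pink has a majority (≥34).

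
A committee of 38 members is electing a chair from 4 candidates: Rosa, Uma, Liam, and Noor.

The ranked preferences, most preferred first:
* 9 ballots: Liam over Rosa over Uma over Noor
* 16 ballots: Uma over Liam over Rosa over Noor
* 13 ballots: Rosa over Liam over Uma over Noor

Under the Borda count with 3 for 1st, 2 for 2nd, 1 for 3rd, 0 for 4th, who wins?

Rosa: 9×2 + 16×1 + 13×3 = 73
Uma: 9×1 + 16×3 + 13×1 = 70
Liam: 9×3 + 16×2 + 13×2 = 85
Noor: 9×0 + 16×0 + 13×0 = 0

Liam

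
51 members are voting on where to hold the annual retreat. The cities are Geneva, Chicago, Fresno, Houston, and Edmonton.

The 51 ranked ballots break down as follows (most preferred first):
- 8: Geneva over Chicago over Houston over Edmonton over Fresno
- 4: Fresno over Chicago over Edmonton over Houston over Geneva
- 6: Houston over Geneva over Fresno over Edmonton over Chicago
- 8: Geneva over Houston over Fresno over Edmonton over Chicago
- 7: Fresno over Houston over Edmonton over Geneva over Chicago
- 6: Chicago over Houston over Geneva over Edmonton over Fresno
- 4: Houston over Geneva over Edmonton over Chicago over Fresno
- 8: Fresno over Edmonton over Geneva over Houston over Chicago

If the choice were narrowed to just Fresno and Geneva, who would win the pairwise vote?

Fresno is ranked above Geneva on 19 ballots; Geneva above Fresno on 32.

Geneva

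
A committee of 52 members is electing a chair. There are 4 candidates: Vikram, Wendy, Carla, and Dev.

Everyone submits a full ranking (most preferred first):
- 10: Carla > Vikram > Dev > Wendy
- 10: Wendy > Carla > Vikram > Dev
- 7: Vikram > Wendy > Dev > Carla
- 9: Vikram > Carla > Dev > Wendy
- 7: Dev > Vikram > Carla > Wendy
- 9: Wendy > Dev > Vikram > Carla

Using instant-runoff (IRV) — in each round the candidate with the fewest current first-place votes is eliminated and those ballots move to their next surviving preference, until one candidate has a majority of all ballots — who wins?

Round 1: Vikram 16, Wendy 19, Carla 10, Dev 7. Dev eliminated.
Round 2: Vikram 23, Wendy 19, Carla 10. Carla eliminated.
Round 3: Vikram 33, Wendy 19. Vikram has a majority (≥27).

Vikram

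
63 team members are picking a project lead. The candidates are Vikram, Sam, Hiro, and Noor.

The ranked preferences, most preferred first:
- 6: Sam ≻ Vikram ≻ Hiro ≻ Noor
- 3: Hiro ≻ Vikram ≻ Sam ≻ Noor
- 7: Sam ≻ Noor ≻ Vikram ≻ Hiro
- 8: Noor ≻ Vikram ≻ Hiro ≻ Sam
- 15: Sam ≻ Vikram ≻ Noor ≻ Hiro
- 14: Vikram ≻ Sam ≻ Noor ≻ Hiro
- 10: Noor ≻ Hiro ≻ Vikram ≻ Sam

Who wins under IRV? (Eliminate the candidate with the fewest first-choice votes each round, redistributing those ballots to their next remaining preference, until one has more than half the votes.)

Round 1: Vikram 14, Sam 28, Hiro 3, Noor 18. Hiro eliminated.
Round 2: Vikram 17, Sam 28, Noor 18. Vikram eliminated.
Round 3: Sam 45, Noor 18. Sam has a majority (≥32).

Sam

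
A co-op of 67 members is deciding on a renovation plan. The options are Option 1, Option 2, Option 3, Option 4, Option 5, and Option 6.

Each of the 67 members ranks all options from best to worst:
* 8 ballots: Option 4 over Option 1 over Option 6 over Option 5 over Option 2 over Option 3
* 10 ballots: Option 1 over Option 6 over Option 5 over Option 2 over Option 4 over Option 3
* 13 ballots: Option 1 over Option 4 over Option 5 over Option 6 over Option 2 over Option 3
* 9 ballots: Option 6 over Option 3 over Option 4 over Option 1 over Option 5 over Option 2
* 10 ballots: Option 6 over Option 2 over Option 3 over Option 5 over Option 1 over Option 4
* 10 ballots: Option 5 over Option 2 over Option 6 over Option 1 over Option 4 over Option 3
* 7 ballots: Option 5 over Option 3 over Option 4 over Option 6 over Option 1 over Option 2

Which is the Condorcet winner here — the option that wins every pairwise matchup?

Option 6 vs Option 1: 36–31
Option 6 vs Option 2: 57–10
Option 6 vs Option 3: 60–7
Option 6 vs Option 4: 39–28
Option 6 vs Option 5: 37–30
Option 6 beats every other option.

Option 6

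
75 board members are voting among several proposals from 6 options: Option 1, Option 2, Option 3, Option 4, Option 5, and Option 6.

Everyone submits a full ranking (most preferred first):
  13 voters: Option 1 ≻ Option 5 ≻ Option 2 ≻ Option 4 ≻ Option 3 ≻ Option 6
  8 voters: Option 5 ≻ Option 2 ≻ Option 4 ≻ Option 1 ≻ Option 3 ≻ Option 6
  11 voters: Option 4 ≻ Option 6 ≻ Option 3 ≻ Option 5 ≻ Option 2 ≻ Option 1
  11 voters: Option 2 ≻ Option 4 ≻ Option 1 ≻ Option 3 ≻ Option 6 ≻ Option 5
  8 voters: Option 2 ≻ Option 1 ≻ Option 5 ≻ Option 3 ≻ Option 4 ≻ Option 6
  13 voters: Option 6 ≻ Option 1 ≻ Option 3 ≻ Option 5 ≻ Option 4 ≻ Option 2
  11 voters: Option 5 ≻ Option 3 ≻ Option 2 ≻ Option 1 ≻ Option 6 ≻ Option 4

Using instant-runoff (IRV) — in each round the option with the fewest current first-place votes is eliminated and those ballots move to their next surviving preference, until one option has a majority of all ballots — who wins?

Option 5

Round 1: Option 1 13, Option 2 19, Option 3 0, Option 4 11, Option 5 19, Option 6 13. Option 3 eliminated.
Round 2: Option 1 13, Option 2 19, Option 4 11, Option 5 19, Option 6 13. Option 4 eliminated.
Round 3: Option 1 13, Option 2 19, Option 5 19, Option 6 24. Option 1 eliminated.
Round 4: Option 2 19, Option 5 32, Option 6 24. Option 2 eliminated.
Round 5: Option 5 40, Option 6 35. Option 5 has a majority (≥38).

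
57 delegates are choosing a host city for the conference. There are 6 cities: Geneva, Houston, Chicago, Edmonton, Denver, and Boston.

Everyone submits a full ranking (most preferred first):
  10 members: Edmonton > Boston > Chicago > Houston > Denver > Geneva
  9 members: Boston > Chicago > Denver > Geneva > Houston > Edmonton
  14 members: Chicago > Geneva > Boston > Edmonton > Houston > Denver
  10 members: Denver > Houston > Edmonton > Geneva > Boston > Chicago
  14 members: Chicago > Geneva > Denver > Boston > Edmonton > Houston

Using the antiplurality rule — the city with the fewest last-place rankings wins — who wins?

Boston

Last-place votes: Geneva 10, Houston 14, Chicago 10, Edmonton 9, Denver 14, Boston 0.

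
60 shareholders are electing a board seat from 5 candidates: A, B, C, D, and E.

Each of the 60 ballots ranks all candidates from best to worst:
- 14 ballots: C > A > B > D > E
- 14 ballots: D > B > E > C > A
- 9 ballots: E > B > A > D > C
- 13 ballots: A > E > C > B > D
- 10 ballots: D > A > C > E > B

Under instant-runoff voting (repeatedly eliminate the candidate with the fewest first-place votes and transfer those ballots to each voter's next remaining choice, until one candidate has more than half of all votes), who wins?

Round 1: A 13, B 0, C 14, D 24, E 9. B eliminated.
Round 2: A 13, C 14, D 24, E 9. E eliminated.
Round 3: A 22, C 14, D 24. C eliminated.
Round 4: A 36, D 24. A has a majority (≥31).

A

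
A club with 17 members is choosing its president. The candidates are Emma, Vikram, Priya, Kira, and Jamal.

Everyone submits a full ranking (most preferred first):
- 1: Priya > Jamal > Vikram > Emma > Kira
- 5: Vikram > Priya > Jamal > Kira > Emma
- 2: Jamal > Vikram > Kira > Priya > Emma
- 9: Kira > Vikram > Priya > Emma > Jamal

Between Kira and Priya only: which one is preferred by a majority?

Kira

Kira is ranked above Priya on 11 ballots; Priya above Kira on 6.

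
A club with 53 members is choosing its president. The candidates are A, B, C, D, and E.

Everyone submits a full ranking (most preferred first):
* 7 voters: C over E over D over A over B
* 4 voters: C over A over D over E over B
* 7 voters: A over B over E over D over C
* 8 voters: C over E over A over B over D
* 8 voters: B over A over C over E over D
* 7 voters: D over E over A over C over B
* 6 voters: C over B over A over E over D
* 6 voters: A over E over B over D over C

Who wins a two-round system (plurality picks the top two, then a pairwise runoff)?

A

Round 1 first-place votes: A 13, B 8, C 25, D 7, E 0. C and A advance.
Runoff: C is ranked above A on 25 ballots, A above C on 28.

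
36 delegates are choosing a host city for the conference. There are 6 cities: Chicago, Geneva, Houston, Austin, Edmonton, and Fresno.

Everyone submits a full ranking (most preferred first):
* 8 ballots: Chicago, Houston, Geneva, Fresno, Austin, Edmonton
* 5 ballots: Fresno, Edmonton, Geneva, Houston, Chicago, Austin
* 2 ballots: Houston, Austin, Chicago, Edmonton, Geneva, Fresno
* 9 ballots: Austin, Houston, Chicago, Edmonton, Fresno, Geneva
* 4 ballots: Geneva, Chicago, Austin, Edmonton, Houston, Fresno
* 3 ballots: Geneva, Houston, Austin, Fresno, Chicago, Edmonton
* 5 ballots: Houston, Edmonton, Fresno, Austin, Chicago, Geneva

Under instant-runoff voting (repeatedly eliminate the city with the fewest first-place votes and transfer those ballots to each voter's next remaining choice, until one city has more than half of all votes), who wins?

Round 1: Chicago 8, Geneva 7, Houston 7, Austin 9, Edmonton 0, Fresno 5. Edmonton eliminated.
Round 2: Chicago 8, Geneva 7, Houston 7, Austin 9, Fresno 5. Fresno eliminated.
Round 3: Chicago 8, Geneva 12, Houston 7, Austin 9. Houston eliminated.
Round 4: Chicago 8, Geneva 12, Austin 16. Chicago eliminated.
Round 5: Geneva 20, Austin 16. Geneva has a majority (≥19).

Geneva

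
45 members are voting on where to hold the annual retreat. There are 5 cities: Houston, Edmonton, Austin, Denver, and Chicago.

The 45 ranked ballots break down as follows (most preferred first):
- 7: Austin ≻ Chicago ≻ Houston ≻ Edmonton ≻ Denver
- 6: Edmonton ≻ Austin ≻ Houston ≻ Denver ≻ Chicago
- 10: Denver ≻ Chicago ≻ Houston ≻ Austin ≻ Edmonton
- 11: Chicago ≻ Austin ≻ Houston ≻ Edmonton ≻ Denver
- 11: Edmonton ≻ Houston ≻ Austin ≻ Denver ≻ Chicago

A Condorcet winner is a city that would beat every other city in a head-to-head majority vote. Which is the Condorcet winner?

Austin

Austin vs Houston: 24–21
Austin vs Edmonton: 28–17
Austin vs Denver: 35–10
Austin vs Chicago: 24–21
Austin beats every other city.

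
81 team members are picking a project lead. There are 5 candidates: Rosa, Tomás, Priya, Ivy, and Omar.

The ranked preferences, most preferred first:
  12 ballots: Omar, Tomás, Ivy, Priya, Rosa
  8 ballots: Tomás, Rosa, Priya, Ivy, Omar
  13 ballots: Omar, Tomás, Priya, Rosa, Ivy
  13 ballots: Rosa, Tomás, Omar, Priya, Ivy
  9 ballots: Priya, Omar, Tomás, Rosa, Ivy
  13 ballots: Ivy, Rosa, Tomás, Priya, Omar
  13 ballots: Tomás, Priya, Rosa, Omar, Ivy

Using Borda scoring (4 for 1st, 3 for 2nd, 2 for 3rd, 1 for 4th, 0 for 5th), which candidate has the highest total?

Rosa: 12×0 + 8×3 + 13×1 + 13×4 + 9×1 + 13×3 + 13×2 = 163
Tomás: 12×3 + 8×4 + 13×3 + 13×3 + 9×2 + 13×2 + 13×4 = 242
Priya: 12×1 + 8×2 + 13×2 + 13×1 + 9×4 + 13×1 + 13×3 = 155
Ivy: 12×2 + 8×1 + 13×0 + 13×0 + 9×0 + 13×4 + 13×0 = 84
Omar: 12×4 + 8×0 + 13×4 + 13×2 + 9×3 + 13×0 + 13×1 = 166

Tomás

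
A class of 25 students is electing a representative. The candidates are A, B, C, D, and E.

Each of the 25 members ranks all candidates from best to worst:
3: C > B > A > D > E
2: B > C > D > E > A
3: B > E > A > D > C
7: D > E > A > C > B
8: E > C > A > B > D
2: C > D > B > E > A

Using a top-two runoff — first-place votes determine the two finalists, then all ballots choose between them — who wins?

Round 1 first-place votes: A 0, B 5, C 5, D 7, E 8. E and D advance.
Runoff: E is ranked above D on 11 ballots, D above E on 14.

D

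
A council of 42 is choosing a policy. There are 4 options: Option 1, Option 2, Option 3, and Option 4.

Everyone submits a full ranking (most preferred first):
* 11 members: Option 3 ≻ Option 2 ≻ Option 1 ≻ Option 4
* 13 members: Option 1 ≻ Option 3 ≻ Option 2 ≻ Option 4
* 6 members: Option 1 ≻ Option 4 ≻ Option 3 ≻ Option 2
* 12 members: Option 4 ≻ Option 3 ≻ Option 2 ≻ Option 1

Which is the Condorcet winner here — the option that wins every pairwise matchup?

Option 3

Option 3 vs Option 1: 23–19
Option 3 vs Option 2: 42–0
Option 3 vs Option 4: 24–18
Option 3 beats every other option.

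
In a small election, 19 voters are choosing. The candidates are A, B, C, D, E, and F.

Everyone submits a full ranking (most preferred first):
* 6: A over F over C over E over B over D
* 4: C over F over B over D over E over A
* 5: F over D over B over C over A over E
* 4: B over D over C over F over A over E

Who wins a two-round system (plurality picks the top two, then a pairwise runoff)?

F

Round 1 first-place votes: A 6, B 4, C 4, D 0, E 0, F 5. A and F advance.
Runoff: A is ranked above F on 6 ballots, F above A on 13.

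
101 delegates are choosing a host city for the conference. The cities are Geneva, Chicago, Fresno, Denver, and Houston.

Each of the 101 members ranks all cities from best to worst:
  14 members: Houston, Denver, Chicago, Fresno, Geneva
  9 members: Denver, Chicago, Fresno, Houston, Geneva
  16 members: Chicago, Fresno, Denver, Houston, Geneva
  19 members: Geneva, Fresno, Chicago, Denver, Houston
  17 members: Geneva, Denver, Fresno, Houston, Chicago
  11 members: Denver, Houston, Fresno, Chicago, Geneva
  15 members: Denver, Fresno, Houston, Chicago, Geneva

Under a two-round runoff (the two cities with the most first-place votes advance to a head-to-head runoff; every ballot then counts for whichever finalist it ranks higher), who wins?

Round 1 first-place votes: Geneva 36, Chicago 16, Fresno 0, Denver 35, Houston 14. Geneva and Denver advance.
Runoff: Geneva is ranked above Denver on 36 ballots, Denver above Geneva on 65.

Denver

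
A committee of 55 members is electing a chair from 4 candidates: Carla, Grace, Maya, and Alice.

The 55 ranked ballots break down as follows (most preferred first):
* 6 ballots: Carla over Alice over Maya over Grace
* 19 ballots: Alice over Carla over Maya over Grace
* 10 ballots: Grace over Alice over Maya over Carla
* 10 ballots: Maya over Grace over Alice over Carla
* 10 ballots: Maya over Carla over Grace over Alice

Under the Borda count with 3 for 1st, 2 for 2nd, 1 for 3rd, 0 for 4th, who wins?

Alice

Carla: 6×3 + 19×2 + 10×0 + 10×0 + 10×2 = 76
Grace: 6×0 + 19×0 + 10×3 + 10×2 + 10×1 = 60
Maya: 6×1 + 19×1 + 10×1 + 10×3 + 10×3 = 95
Alice: 6×2 + 19×3 + 10×2 + 10×1 + 10×0 = 99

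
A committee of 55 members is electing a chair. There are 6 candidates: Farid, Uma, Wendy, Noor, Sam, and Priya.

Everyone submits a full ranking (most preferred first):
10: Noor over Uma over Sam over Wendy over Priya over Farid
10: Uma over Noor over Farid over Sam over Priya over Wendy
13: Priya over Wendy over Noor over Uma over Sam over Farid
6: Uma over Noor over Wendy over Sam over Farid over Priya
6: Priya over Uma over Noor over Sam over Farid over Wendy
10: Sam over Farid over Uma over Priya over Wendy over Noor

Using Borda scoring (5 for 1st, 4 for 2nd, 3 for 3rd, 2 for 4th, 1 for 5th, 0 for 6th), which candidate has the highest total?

Farid: 10×0 + 10×3 + 13×0 + 6×1 + 6×1 + 10×4 = 82
Uma: 10×4 + 10×5 + 13×2 + 6×5 + 6×4 + 10×3 = 200
Wendy: 10×2 + 10×0 + 13×4 + 6×3 + 6×0 + 10×1 = 100
Noor: 10×5 + 10×4 + 13×3 + 6×4 + 6×3 + 10×0 = 171
Sam: 10×3 + 10×2 + 13×1 + 6×2 + 6×2 + 10×5 = 137
Priya: 10×1 + 10×1 + 13×5 + 6×0 + 6×5 + 10×2 = 135

Uma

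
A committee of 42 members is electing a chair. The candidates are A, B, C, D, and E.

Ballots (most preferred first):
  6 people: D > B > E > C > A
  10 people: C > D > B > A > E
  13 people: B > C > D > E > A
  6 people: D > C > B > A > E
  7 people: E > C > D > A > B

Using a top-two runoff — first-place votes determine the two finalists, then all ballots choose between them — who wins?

Round 1 first-place votes: A 0, B 13, C 10, D 12, E 7. B and D advance.
Runoff: B is ranked above D on 13 ballots, D above B on 29.

D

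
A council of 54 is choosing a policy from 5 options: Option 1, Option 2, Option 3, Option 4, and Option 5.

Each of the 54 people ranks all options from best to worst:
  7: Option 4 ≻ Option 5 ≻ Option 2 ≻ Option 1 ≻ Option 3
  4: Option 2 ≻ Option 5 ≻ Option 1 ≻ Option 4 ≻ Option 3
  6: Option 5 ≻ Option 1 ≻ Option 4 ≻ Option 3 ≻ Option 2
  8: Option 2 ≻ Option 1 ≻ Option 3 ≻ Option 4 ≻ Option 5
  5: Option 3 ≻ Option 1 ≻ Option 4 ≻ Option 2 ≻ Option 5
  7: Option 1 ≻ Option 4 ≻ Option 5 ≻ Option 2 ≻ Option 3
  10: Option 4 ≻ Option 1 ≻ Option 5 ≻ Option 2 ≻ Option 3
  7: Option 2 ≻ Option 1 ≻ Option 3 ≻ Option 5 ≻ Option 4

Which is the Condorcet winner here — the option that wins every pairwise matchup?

Option 1

Option 1 vs Option 2: 28–26
Option 1 vs Option 3: 49–5
Option 1 vs Option 4: 37–17
Option 1 vs Option 5: 37–17
Option 1 beats every other option.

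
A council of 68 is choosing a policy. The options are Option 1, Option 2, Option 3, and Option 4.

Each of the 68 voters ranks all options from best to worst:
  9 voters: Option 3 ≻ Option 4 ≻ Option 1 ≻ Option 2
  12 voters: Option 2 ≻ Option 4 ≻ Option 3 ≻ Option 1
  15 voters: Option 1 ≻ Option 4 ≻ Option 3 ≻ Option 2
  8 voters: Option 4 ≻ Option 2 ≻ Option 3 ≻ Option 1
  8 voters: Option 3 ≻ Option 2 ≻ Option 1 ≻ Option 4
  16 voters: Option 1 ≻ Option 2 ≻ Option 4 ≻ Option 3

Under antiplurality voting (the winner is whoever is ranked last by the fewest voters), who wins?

Last-place votes: Option 1 20, Option 2 24, Option 3 16, Option 4 8.

Option 4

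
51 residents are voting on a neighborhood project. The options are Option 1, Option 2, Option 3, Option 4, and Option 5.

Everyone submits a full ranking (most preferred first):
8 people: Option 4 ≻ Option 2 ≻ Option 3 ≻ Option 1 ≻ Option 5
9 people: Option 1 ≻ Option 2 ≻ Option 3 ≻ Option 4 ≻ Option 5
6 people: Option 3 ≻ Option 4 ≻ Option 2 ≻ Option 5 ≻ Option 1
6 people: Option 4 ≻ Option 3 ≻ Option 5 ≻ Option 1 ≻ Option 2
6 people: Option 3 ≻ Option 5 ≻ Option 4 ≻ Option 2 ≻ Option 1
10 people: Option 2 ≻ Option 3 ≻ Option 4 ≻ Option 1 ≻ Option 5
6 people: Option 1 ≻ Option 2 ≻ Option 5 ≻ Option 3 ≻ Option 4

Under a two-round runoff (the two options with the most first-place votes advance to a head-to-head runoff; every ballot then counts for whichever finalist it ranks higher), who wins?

Round 1 first-place votes: Option 1 15, Option 2 10, Option 3 12, Option 4 14, Option 5 0. Option 1 and Option 4 advance.
Runoff: Option 1 is ranked above Option 4 on 15 ballots, Option 4 above Option 1 on 36.

Option 4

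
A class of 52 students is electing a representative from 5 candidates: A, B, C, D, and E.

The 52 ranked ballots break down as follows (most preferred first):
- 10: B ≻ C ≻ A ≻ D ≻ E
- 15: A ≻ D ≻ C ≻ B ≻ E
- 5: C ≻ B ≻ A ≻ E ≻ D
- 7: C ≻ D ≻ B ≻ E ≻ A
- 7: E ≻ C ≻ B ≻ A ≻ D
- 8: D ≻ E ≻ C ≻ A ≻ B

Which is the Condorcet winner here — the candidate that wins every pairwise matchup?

C

C vs A: 37–15
C vs B: 42–10
C vs D: 29–23
C vs E: 37–15
C beats every other candidate.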